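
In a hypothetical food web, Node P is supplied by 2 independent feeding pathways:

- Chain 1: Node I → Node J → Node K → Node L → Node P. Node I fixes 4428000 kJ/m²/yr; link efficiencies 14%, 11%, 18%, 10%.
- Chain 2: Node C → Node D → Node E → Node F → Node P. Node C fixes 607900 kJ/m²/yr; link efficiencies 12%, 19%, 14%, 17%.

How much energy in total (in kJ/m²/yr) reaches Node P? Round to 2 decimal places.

Chain 1: 4428000 × 0.14 × 0.11 × 0.18 × 0.1 = 1227.4416 kJ/m²/yr
Chain 2: 607900 × 0.12 × 0.19 × 0.14 × 0.17 = 329.870856 kJ/m²/yr
Total at Node P: 1227.4416 + 329.870856 = 1557.312456 kJ/m²/yr

1557.31 kJ/m²/yr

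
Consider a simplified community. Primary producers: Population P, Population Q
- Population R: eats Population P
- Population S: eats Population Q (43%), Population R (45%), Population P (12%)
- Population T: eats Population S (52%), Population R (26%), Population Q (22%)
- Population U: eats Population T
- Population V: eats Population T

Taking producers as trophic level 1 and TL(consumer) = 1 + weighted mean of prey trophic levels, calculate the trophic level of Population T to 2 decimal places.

3.01

Population R: 1 + 1 = 2
Population S: 1 + (0.43×1 + 0.45×2 + 0.12×1) = 2.45
Population T: 1 + (0.52×2.45 + 0.26×2 + 0.22×1) = 3.014
Population U: 1 + 3.014 = 4.014
Population V: 1 + 3.014 = 4.014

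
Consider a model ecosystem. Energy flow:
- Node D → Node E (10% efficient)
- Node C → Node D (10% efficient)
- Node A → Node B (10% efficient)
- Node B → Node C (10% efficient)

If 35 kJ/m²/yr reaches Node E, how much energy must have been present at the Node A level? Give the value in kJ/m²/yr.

350000 kJ/m²/yr

Cumulative transfer efficiency: 0.1 × 0.1 × 0.1 × 0.1 = 0.0001
Node A energy = 35 / 0.0001 = 350000 kJ/m²/yr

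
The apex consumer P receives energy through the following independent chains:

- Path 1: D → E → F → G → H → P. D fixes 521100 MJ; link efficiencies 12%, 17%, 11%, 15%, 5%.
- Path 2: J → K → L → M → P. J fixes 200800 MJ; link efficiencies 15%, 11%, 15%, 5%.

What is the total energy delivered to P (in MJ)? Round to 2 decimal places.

33.62 MJ

Path 1: 521100 × 0.12 × 0.17 × 0.11 × 0.15 × 0.05 = 8.770113 MJ
Path 2: 200800 × 0.15 × 0.11 × 0.15 × 0.05 = 24.849 MJ
Total at P: 8.770113 + 24.849 = 33.619113 MJ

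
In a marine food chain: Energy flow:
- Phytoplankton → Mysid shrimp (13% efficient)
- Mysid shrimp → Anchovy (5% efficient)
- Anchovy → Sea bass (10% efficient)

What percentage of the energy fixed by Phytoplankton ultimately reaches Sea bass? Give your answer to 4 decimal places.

0.0650%

Product of link efficiencies: 0.13 × 0.05 × 0.1 = 0.00065
As a percentage: 0.00065 × 100 = 0.0650%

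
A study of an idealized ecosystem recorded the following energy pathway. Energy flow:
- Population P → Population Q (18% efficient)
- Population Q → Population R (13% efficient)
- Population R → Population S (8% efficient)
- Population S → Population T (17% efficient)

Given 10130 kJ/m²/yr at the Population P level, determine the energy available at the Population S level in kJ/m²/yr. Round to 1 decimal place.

Population Q: 10130 × 0.18 = 1823.4 kJ/m²/yr
Population R: 1823.4 × 0.13 = 237.042 kJ/m²/yr
Population S: 237.042 × 0.08 = 18.96336 kJ/m²/yr

19.0 kJ/m²/yr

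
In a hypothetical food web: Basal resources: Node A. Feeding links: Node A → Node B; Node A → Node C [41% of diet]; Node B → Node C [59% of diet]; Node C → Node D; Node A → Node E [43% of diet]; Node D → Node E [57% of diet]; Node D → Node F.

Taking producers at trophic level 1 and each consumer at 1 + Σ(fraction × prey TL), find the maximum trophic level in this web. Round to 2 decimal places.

4.59

Node B: 1 + 1 = 2
Node C: 1 + (0.41×1 + 0.59×2) = 2.59
Node D: 1 + 2.59 = 3.59
Node E: 1 + (0.43×1 + 0.57×3.59) = 3.4763
Node F: 1 + 3.59 = 4.59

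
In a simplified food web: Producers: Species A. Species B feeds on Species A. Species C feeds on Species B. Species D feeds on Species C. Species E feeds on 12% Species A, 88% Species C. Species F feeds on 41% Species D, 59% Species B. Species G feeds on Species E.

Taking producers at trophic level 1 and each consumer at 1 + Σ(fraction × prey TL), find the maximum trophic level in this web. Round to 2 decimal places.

Species B: 1 + 1 = 2
Species C: 1 + 2 = 3
Species D: 1 + 3 = 4
Species E: 1 + (0.12×1 + 0.88×3) = 3.76
Species F: 1 + (0.41×4 + 0.59×2) = 3.82
Species G: 1 + 3.76 = 4.76

4.76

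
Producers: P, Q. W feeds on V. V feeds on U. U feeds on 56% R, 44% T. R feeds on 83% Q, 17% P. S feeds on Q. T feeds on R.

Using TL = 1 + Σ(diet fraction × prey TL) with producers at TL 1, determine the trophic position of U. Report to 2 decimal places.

R: 1 + (0.83×1 + 0.17×1) = 2
S: 1 + 1 = 2
T: 1 + 2 = 3
U: 1 + (0.56×2 + 0.44×3) = 3.44
V: 1 + 3.44 = 4.44
W: 1 + 4.44 = 5.44

3.44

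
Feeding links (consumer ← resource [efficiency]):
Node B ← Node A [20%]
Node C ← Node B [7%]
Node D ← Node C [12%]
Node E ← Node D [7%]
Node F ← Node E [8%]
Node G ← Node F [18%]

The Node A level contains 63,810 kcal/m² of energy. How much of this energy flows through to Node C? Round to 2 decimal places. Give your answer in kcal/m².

Node B: 63810 × 0.2 = 12762 kcal/m²
Node C: 12762 × 0.07 = 893.34 kcal/m²

893.34 kcal/m²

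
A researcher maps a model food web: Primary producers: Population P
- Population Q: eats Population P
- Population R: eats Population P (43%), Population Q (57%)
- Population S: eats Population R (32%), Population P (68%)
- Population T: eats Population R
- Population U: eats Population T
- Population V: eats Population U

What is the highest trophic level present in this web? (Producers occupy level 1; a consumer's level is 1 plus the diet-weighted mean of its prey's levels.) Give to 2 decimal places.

Population Q: 1 + 1 = 2
Population R: 1 + (0.43×1 + 0.57×2) = 2.57
Population S: 1 + (0.32×2.57 + 0.68×1) = 2.5024
Population T: 1 + 2.57 = 3.57
Population U: 1 + 3.57 = 4.57
Population V: 1 + 4.57 = 5.57

5.57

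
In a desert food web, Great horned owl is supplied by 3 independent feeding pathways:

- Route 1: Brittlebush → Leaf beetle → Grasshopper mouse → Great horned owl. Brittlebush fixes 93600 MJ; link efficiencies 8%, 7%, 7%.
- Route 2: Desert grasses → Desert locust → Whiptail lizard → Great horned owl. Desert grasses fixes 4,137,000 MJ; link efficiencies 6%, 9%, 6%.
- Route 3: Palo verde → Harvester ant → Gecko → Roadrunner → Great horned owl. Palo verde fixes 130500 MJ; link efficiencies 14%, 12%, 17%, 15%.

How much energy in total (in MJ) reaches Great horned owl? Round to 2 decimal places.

Route 1: 93600 × 0.08 × 0.07 × 0.07 = 36.6912 MJ
Route 2: 4137000 × 0.06 × 0.09 × 0.06 = 1340.388 MJ
Route 3: 130500 × 0.14 × 0.12 × 0.17 × 0.15 = 55.9062 MJ
Total at Great horned owl: 36.6912 + 1340.388 + 55.9062 = 1432.9854 MJ

1432.99 MJ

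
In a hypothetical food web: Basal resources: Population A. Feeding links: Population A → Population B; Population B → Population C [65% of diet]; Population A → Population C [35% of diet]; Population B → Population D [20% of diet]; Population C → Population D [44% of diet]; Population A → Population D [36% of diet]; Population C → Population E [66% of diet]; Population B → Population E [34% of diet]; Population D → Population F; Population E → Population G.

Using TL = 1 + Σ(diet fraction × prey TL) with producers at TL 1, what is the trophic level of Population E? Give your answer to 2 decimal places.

Population B: 1 + 1 = 2
Population C: 1 + (0.65×2 + 0.35×1) = 2.65
Population D: 1 + (0.2×2 + 0.44×2.65 + 0.36×1) = 2.926
Population E: 1 + (0.66×2.65 + 0.34×2) = 3.429
Population F: 1 + 2.926 = 3.926
Population G: 1 + 3.429 = 4.429

3.43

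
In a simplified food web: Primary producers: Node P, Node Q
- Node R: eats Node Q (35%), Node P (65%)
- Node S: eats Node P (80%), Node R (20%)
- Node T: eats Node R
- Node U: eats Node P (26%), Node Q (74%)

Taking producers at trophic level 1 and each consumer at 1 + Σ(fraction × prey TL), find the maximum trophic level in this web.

3

Node R: 1 + (0.35×1 + 0.65×1) = 2
Node S: 1 + (0.8×1 + 0.2×2) = 2.2
Node T: 1 + 2 = 3
Node U: 1 + (0.26×1 + 0.74×1) = 2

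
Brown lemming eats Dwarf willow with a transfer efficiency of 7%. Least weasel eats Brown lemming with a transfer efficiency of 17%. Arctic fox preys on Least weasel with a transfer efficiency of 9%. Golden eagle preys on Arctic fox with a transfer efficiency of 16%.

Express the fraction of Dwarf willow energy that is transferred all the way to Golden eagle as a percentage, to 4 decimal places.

Product of link efficiencies: 0.07 × 0.17 × 0.09 × 0.16 = 0.00017136
As a percentage: 0.00017136 × 100 = 0.0171%

0.0171%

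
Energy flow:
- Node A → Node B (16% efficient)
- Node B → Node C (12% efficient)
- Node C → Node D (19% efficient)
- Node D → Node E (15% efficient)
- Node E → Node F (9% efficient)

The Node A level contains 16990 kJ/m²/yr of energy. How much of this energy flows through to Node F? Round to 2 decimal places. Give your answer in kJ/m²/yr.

Node B: 16990 × 0.16 = 2718.4 kJ/m²/yr
Node C: 2718.4 × 0.12 = 326.208 kJ/m²/yr
Node D: 326.208 × 0.19 = 61.97952 kJ/m²/yr
Node E: 61.97952 × 0.15 = 9.296928 kJ/m²/yr
Node F: 9.296928 × 0.09 = 0.83672352 kJ/m²/yr

0.84 kJ/m²/yr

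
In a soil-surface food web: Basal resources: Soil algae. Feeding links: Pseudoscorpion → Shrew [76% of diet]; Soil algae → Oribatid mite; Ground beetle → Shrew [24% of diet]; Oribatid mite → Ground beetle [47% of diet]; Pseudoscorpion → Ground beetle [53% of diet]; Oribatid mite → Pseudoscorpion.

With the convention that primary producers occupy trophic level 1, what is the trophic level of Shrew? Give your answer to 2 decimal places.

Oribatid mite: 1 + 1 = 2
Pseudoscorpion: 1 + 2 = 3
Ground beetle: 1 + (0.47×2 + 0.53×3) = 3.53
Shrew: 1 + (0.76×3 + 0.24×3.53) = 4.1272

4.13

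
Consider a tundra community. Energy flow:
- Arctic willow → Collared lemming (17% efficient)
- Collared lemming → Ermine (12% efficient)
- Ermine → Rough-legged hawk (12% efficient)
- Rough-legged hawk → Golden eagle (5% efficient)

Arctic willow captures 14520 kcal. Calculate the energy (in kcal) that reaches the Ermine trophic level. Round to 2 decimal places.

Collared lemming: 14520 × 0.17 = 2468.4 kcal
Ermine: 2468.4 × 0.12 = 296.208 kcal

296.21 kcal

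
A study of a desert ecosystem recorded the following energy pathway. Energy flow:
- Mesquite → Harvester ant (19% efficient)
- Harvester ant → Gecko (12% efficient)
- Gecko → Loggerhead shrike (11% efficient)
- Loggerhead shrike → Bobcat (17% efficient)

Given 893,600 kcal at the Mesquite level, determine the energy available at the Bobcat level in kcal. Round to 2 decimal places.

381.00 kcal

Harvester ant: 893600 × 0.19 = 169784 kcal
Gecko: 169784 × 0.12 = 20374.08 kcal
Loggerhead shrike: 20374.08 × 0.11 = 2241.1488 kcal
Bobcat: 2241.1488 × 0.17 = 380.995296 kcal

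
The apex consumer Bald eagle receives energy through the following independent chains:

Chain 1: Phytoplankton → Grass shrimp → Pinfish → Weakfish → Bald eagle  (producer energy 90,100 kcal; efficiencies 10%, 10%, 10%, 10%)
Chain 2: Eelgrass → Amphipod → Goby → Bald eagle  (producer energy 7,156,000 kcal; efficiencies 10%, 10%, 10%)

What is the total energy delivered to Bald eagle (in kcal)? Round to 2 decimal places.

Chain 1: 90100 × 0.1 × 0.1 × 0.1 × 0.1 = 9.01 kcal
Chain 2: 7156000 × 0.1 × 0.1 × 0.1 = 7156 kcal
Total at Bald eagle: 9.01 + 7156 = 7165.01 kcal

7165.01 kcal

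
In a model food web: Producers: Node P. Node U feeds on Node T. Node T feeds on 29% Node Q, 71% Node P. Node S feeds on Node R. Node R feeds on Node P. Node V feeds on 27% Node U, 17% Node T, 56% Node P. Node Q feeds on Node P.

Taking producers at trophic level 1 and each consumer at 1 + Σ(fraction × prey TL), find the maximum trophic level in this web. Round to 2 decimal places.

3.29

Node Q: 1 + 1 = 2
Node R: 1 + 1 = 2
Node S: 1 + 2 = 3
Node T: 1 + (0.29×2 + 0.71×1) = 2.29
Node U: 1 + 2.29 = 3.29
Node V: 1 + (0.27×3.29 + 0.17×2.29 + 0.56×1) = 2.8376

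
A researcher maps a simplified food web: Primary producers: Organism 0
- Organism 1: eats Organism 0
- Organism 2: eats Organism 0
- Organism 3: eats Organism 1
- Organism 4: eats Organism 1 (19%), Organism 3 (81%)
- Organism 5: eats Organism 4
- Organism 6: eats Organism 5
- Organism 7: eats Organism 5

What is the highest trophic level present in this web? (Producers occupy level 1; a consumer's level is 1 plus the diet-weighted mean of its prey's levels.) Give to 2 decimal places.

5.81

Organism 1: 1 + 1 = 2
Organism 2: 1 + 1 = 2
Organism 3: 1 + 2 = 3
Organism 4: 1 + (0.19×2 + 0.81×3) = 3.81
Organism 5: 1 + 3.81 = 4.81
Organism 6: 1 + 4.81 = 5.81
Organism 7: 1 + 4.81 = 5.81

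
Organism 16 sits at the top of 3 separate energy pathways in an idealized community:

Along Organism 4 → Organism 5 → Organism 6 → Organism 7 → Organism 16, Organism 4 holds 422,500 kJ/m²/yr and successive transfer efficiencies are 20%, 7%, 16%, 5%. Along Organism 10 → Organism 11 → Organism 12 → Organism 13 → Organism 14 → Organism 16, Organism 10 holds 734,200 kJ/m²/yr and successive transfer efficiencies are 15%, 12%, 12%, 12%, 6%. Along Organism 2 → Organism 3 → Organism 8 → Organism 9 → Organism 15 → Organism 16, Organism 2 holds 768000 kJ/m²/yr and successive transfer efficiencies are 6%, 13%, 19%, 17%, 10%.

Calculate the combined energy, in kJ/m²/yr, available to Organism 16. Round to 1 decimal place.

78.1 kJ/m²/yr

Via Organism 4: 422500 × 0.2 × 0.07 × 0.16 × 0.05 = 47.32 kJ/m²/yr
Via Organism 10: 734200 × 0.15 × 0.12 × 0.12 × 0.12 × 0.06 = 11.4182784 kJ/m²/yr
Via Organism 2: 768000 × 0.06 × 0.13 × 0.19 × 0.17 × 0.1 = 19.348992 kJ/m²/yr
Total at Organism 16: 47.32 + 11.4182784 + 19.348992 = 78.0872704 kJ/m²/yr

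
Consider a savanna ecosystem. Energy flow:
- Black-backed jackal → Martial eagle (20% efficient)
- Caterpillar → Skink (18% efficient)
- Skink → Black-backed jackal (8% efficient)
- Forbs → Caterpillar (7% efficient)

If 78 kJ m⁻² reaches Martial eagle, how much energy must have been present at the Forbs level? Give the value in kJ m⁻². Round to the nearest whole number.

Cumulative transfer efficiency: 0.07 × 0.18 × 0.08 × 0.2 = 0.0002016
Forbs energy = 78 / 0.0002016 = 386905 kJ m⁻²

386905 kJ m⁻²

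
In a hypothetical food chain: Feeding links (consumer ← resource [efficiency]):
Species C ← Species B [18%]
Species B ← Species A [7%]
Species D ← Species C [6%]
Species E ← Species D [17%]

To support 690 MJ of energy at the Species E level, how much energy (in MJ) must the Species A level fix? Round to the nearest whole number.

5368814 MJ

Cumulative transfer efficiency: 0.07 × 0.18 × 0.06 × 0.17 = 0.00012852
Species A energy = 690 / 0.00012852 = 5368814 MJ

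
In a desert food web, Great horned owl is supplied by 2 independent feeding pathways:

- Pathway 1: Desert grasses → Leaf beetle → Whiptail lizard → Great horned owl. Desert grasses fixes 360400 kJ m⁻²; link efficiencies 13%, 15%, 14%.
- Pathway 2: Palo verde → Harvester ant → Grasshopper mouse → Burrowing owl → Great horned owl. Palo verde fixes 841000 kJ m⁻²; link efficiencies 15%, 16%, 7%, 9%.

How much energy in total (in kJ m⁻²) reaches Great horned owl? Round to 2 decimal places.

1111.05 kJ m⁻²

Pathway 1: 360400 × 0.13 × 0.15 × 0.14 = 983.892 kJ m⁻²
Pathway 2: 841000 × 0.15 × 0.16 × 0.07 × 0.09 = 127.1592 kJ m⁻²
Total at Great horned owl: 983.892 + 127.1592 = 1111.0512 kJ m⁻²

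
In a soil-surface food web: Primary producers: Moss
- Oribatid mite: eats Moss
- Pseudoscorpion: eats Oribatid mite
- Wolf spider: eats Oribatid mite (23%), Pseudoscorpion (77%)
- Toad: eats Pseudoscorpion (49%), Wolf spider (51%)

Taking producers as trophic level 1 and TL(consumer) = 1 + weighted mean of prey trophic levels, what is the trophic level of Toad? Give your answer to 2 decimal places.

4.39

Oribatid mite: 1 + 1 = 2
Pseudoscorpion: 1 + 2 = 3
Wolf spider: 1 + (0.23×2 + 0.77×3) = 3.77
Toad: 1 + (0.49×3 + 0.51×3.77) = 4.3927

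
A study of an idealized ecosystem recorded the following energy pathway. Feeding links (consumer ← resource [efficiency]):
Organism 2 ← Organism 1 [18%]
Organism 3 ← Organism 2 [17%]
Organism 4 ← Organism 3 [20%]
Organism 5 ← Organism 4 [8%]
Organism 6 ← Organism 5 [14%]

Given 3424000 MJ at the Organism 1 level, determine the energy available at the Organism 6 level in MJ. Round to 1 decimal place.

Organism 2: 3424000 × 0.18 = 616320 MJ
Organism 3: 616320 × 0.17 = 104774.4 MJ
Organism 4: 104774.4 × 0.2 = 20954.88 MJ
Organism 5: 20954.88 × 0.08 = 1676.3904 MJ
Organism 6: 1676.3904 × 0.14 = 234.694656 MJ

234.7 MJ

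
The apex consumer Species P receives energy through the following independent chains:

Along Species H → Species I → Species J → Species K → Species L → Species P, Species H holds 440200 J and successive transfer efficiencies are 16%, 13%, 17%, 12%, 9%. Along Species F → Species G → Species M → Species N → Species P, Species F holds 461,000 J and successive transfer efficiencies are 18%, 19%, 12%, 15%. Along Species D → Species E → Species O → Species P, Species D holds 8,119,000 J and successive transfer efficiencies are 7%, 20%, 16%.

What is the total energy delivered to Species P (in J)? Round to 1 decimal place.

Via Species H: 440200 × 0.16 × 0.13 × 0.17 × 0.12 × 0.09 = 16.81070976 J
Via Species F: 461000 × 0.18 × 0.19 × 0.12 × 0.15 = 283.7916 J
Via Species D: 8119000 × 0.07 × 0.2 × 0.16 = 18186.56 J
Total at Species P: 16.81070976 + 283.7916 + 18186.56 = 18487.16230976 J

18487.2 J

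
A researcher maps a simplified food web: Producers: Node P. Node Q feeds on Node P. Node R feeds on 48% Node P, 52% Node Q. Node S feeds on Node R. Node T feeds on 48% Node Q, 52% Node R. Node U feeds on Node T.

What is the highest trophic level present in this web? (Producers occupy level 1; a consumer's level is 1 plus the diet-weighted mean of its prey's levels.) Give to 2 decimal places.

4.27

Node Q: 1 + 1 = 2
Node R: 1 + (0.48×1 + 0.52×2) = 2.52
Node S: 1 + 2.52 = 3.52
Node T: 1 + (0.48×2 + 0.52×2.52) = 3.2704
Node U: 1 + 3.2704 = 4.2704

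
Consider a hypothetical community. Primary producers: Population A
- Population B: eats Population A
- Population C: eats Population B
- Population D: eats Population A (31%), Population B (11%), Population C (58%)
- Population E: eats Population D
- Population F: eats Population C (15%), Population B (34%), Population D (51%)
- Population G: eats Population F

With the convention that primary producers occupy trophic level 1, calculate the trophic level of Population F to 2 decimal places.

3.80

Population B: 1 + 1 = 2
Population C: 1 + 2 = 3
Population D: 1 + (0.31×1 + 0.11×2 + 0.58×3) = 3.27
Population E: 1 + 3.27 = 4.27
Population F: 1 + (0.15×3 + 0.34×2 + 0.51×3.27) = 3.7977
Population G: 1 + 3.7977 = 4.7977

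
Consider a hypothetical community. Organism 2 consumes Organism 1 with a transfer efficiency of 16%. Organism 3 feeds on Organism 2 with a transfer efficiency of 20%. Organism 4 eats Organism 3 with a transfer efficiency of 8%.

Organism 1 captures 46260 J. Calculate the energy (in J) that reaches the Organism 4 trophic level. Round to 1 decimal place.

Organism 2: 46260 × 0.16 = 7401.6 J
Organism 3: 7401.6 × 0.2 = 1480.32 J
Organism 4: 1480.32 × 0.08 = 118.4256 J

118.4 J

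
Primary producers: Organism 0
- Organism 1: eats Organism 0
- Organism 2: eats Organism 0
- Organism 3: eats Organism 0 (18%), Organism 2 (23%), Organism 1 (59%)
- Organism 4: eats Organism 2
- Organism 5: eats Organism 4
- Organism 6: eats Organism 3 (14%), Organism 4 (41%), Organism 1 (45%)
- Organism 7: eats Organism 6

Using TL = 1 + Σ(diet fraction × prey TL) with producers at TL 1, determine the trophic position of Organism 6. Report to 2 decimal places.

Organism 1: 1 + 1 = 2
Organism 2: 1 + 1 = 2
Organism 3: 1 + (0.18×1 + 0.23×2 + 0.59×2) = 2.82
Organism 4: 1 + 2 = 3
Organism 5: 1 + 3 = 4
Organism 6: 1 + (0.14×2.82 + 0.41×3 + 0.45×2) = 3.5248
Organism 7: 1 + 3.5248 = 4.5248

3.52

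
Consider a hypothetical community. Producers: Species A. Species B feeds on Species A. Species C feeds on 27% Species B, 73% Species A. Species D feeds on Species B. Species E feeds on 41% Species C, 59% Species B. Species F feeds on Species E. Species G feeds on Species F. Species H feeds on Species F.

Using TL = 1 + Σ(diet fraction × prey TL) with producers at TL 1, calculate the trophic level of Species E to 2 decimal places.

3.11

Species B: 1 + 1 = 2
Species C: 1 + (0.27×2 + 0.73×1) = 2.27
Species D: 1 + 2 = 3
Species E: 1 + (0.41×2.27 + 0.59×2) = 3.1107
Species F: 1 + 3.1107 = 4.1107
Species G: 1 + 4.1107 = 5.1107
Species H: 1 + 4.1107 = 5.1107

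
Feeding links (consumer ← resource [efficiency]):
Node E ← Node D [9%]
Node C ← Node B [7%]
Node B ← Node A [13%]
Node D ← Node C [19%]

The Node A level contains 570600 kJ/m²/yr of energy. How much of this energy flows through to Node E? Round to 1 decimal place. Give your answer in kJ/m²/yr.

88.8 kJ/m²/yr

Node B: 570600 × 0.13 = 74178 kJ/m²/yr
Node C: 74178 × 0.07 = 5192.46 kJ/m²/yr
Node D: 5192.46 × 0.19 = 986.5674 kJ/m²/yr
Node E: 986.5674 × 0.09 = 88.791066 kJ/m²/yr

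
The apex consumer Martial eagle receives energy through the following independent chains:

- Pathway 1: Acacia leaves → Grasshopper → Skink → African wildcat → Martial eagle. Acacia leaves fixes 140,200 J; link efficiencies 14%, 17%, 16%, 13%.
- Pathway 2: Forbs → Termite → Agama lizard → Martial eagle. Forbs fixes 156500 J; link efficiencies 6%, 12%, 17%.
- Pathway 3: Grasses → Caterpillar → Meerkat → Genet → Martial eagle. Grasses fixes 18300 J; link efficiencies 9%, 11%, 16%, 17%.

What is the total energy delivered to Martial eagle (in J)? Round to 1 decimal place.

265.9 J

Pathway 1: 140200 × 0.14 × 0.17 × 0.16 × 0.13 = 69.404608 J
Pathway 2: 156500 × 0.06 × 0.12 × 0.17 = 191.556 J
Pathway 3: 18300 × 0.09 × 0.11 × 0.16 × 0.17 = 4.927824 J
Total at Martial eagle: 69.404608 + 191.556 + 4.927824 = 265.888432 J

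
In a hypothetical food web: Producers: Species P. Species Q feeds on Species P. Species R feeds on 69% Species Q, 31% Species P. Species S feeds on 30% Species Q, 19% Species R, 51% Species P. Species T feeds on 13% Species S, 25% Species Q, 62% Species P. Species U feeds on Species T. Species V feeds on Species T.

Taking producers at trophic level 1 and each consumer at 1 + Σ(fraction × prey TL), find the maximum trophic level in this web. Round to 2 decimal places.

3.46

Species Q: 1 + 1 = 2
Species R: 1 + (0.69×2 + 0.31×1) = 2.69
Species S: 1 + (0.3×2 + 0.19×2.69 + 0.51×1) = 2.6211
Species T: 1 + (0.13×2.6211 + 0.25×2 + 0.62×1) = 2.460743
Species U: 1 + 2.460743 = 3.460743
Species V: 1 + 2.460743 = 3.460743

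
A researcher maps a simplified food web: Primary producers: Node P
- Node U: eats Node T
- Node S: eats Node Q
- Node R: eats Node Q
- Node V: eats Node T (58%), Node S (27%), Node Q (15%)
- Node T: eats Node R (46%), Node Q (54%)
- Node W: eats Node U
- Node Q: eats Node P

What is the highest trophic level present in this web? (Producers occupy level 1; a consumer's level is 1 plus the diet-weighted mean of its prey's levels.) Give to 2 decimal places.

Node Q: 1 + 1 = 2
Node R: 1 + 2 = 3
Node S: 1 + 2 = 3
Node T: 1 + (0.46×3 + 0.54×2) = 3.46
Node U: 1 + 3.46 = 4.46
Node V: 1 + (0.58×3.46 + 0.27×3 + 0.15×2) = 4.1168
Node W: 1 + 4.46 = 5.46

5.46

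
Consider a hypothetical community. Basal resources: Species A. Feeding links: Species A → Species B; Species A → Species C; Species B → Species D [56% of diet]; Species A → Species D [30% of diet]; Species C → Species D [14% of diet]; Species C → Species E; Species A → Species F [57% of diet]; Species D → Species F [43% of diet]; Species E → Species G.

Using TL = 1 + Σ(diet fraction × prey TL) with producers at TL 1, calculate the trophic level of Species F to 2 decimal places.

2.73

Species B: 1 + 1 = 2
Species C: 1 + 1 = 2
Species D: 1 + (0.56×2 + 0.3×1 + 0.14×2) = 2.7
Species E: 1 + 2 = 3
Species F: 1 + (0.57×1 + 0.43×2.7) = 2.731
Species G: 1 + 3 = 4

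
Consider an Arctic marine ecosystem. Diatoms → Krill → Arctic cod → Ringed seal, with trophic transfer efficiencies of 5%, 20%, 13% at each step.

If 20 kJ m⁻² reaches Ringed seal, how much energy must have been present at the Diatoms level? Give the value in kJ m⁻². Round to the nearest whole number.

15385 kJ m⁻²

Cumulative transfer efficiency: 0.05 × 0.2 × 0.13 = 0.0013
Diatoms energy = 20 / 0.0013 = 15385 kJ m⁻²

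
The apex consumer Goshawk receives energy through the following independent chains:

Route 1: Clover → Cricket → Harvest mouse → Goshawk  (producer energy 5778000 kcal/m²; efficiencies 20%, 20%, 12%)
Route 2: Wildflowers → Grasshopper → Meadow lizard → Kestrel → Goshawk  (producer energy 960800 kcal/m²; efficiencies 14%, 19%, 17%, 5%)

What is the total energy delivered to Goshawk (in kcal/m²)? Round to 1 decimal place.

27951.6 kcal/m²

Route 1: 5778000 × 0.2 × 0.2 × 0.12 = 27734.4 kcal/m²
Route 2: 960800 × 0.14 × 0.19 × 0.17 × 0.05 = 217.23688 kcal/m²
Total at Goshawk: 27734.4 + 217.23688 = 27951.63688 kcal/m²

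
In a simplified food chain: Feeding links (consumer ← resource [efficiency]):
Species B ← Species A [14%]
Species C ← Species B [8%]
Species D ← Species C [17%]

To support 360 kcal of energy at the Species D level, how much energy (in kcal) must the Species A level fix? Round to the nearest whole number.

Cumulative transfer efficiency: 0.14 × 0.08 × 0.17 = 0.001904
Species A energy = 360 / 0.001904 = 189076 kcal

189076 kcal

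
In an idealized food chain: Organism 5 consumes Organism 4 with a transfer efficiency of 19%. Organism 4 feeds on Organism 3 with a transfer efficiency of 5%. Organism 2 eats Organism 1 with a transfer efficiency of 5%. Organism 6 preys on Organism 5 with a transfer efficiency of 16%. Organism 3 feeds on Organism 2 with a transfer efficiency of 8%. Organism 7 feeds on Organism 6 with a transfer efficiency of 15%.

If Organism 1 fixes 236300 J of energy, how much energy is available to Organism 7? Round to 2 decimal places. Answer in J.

Organism 2: 236300 × 0.05 = 11815 J
Organism 3: 11815 × 0.08 = 945.2 J
Organism 4: 945.2 × 0.05 = 47.26 J
Organism 5: 47.26 × 0.19 = 8.9794 J
Organism 6: 8.9794 × 0.16 = 1.436704 J
Organism 7: 1.436704 × 0.15 = 0.2155056 J

0.22 J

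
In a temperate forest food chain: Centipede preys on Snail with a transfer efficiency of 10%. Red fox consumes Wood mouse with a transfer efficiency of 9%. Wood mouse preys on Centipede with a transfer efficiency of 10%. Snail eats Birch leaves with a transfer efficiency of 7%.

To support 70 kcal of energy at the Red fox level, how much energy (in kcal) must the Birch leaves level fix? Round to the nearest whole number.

Cumulative transfer efficiency: 0.07 × 0.1 × 0.1 × 0.09 = 0.000063
Birch leaves energy = 70 / 0.000063 = 1111111 kcal

1111111 kcal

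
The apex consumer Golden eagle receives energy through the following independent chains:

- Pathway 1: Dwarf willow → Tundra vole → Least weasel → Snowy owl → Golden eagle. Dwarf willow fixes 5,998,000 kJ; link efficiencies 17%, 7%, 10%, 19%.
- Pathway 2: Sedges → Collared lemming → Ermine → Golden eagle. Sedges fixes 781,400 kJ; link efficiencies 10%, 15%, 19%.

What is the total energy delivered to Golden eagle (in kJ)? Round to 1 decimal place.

Pathway 1: 5998000 × 0.17 × 0.07 × 0.1 × 0.19 = 1356.1478 kJ
Pathway 2: 781400 × 0.1 × 0.15 × 0.19 = 2226.99 kJ
Total at Golden eagle: 1356.1478 + 2226.99 = 3583.1378 kJ

3583.1 kJ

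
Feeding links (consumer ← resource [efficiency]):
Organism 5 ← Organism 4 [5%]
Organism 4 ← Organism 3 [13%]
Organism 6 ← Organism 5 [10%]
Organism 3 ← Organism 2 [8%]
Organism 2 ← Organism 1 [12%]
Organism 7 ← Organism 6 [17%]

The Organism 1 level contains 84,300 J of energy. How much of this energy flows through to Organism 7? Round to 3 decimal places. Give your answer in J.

0.089 J

Organism 2: 84300 × 0.12 = 10116 J
Organism 3: 10116 × 0.08 = 809.28 J
Organism 4: 809.28 × 0.13 = 105.2064 J
Organism 5: 105.2064 × 0.05 = 5.26032 J
Organism 6: 5.26032 × 0.1 = 0.526032 J
Organism 7: 0.526032 × 0.17 = 0.08942544 J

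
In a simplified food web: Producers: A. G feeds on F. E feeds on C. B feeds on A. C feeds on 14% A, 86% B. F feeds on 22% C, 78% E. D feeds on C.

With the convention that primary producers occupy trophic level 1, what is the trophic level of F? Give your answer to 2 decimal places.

4.64

B: 1 + 1 = 2
C: 1 + (0.14×1 + 0.86×2) = 2.86
D: 1 + 2.86 = 3.86
E: 1 + 2.86 = 3.86
F: 1 + (0.22×2.86 + 0.78×3.86) = 4.64
G: 1 + 4.64 = 5.64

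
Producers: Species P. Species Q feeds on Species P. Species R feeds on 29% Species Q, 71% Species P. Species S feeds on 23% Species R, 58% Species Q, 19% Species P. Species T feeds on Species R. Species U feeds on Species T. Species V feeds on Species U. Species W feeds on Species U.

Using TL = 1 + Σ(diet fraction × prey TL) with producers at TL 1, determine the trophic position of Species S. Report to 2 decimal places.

Species Q: 1 + 1 = 2
Species R: 1 + (0.29×2 + 0.71×1) = 2.29
Species S: 1 + (0.23×2.29 + 0.58×2 + 0.19×1) = 2.8767
Species T: 1 + 2.29 = 3.29
Species U: 1 + 3.29 = 4.29
Species V: 1 + 4.29 = 5.29
Species W: 1 + 4.29 = 5.29

2.88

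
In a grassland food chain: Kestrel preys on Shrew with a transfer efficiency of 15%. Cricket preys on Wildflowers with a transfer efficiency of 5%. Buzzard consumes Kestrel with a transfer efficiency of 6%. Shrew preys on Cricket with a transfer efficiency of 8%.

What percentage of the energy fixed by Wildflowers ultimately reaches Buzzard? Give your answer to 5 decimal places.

Product of link efficiencies: 0.05 × 0.08 × 0.15 × 0.06 = 0.000036
As a percentage: 0.000036 × 100 = 0.00360%

0.00360%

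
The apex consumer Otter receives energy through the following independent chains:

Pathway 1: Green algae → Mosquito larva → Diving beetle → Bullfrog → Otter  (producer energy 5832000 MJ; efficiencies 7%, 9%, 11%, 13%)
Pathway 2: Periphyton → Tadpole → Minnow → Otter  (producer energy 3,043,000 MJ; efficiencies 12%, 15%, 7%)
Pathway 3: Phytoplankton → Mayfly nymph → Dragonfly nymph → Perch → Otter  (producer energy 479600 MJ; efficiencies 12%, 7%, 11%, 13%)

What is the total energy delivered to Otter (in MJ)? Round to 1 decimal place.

Pathway 1: 5832000 × 0.07 × 0.09 × 0.11 × 0.13 = 525.40488 MJ
Pathway 2: 3043000 × 0.12 × 0.15 × 0.07 = 3834.18 MJ
Pathway 3: 479600 × 0.12 × 0.07 × 0.11 × 0.13 = 57.609552 MJ
Total at Otter: 525.40488 + 3834.18 + 57.609552 = 4417.194432 MJ

4417.2 MJ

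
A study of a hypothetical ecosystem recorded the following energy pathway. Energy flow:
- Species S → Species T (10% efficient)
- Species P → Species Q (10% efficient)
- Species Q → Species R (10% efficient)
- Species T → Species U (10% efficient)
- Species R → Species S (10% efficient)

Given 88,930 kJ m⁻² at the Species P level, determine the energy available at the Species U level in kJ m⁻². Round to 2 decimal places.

Species Q: 88930 × 0.1 = 8893 kJ m⁻²
Species R: 8893 × 0.1 = 889.3 kJ m⁻²
Species S: 889.3 × 0.1 = 88.93 kJ m⁻²
Species T: 88.93 × 0.1 = 8.893 kJ m⁻²
Species U: 8.893 × 0.1 = 0.8893 kJ m⁻²

0.89 kJ m⁻²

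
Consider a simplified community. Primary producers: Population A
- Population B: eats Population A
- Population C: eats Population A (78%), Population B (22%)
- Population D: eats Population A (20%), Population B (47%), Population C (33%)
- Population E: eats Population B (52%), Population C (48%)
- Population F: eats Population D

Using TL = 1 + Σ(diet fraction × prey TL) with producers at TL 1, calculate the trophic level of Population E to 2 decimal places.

3.11

Population B: 1 + 1 = 2
Population C: 1 + (0.78×1 + 0.22×2) = 2.22
Population D: 1 + (0.2×1 + 0.47×2 + 0.33×2.22) = 2.8726
Population E: 1 + (0.52×2 + 0.48×2.22) = 3.1056
Population F: 1 + 2.8726 = 3.8726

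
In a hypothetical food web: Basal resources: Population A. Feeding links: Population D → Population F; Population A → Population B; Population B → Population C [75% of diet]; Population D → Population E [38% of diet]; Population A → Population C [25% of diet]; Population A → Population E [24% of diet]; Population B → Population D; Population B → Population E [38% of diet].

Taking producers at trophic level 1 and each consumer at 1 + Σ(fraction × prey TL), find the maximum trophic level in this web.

Population B: 1 + 1 = 2
Population C: 1 + (0.75×2 + 0.25×1) = 2.75
Population D: 1 + 2 = 3
Population E: 1 + (0.38×3 + 0.38×2 + 0.24×1) = 3.14
Population F: 1 + 3 = 4

4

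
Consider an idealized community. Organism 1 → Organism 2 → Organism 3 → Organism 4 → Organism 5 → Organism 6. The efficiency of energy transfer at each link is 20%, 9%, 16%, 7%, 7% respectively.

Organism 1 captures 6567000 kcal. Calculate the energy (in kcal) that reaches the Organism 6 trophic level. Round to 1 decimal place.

92.7 kcal

Organism 2: 6567000 × 0.2 = 1313400 kcal
Organism 3: 1313400 × 0.09 = 118206 kcal
Organism 4: 118206 × 0.16 = 18912.96 kcal
Organism 5: 18912.96 × 0.07 = 1323.9072 kcal
Organism 6: 1323.9072 × 0.07 = 92.673504 kcal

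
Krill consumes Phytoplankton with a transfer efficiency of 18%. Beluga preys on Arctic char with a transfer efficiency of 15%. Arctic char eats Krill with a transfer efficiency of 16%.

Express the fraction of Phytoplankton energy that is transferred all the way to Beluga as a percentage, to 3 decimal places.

0.432%

Product of link efficiencies: 0.18 × 0.16 × 0.15 = 0.00432
As a percentage: 0.00432 × 100 = 0.432%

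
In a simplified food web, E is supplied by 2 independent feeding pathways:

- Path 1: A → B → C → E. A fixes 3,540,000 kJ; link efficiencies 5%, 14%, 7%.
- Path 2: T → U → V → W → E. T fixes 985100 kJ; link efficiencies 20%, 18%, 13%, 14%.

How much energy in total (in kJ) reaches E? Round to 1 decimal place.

2380.0 kJ

Path 1: 3540000 × 0.05 × 0.14 × 0.07 = 1734.6 kJ
Path 2: 985100 × 0.2 × 0.18 × 0.13 × 0.14 = 645.43752 kJ
Total at E: 1734.6 + 645.43752 = 2380.03752 kJ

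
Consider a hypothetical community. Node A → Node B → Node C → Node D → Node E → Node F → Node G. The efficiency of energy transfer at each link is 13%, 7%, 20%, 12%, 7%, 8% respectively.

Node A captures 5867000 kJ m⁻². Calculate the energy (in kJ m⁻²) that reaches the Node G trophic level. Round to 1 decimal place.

7.2 kJ m⁻²

Node B: 5867000 × 0.13 = 762710 kJ m⁻²
Node C: 762710 × 0.07 = 53389.7 kJ m⁻²
Node D: 53389.7 × 0.2 = 10677.94 kJ m⁻²
Node E: 10677.94 × 0.12 = 1281.3528 kJ m⁻²
Node F: 1281.3528 × 0.07 = 89.694696 kJ m⁻²
Node G: 89.694696 × 0.08 = 7.17557568 kJ m⁻²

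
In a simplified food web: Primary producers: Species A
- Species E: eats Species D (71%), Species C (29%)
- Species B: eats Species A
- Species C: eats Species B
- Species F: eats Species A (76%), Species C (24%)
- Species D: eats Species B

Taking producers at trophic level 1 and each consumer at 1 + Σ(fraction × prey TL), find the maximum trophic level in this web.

Species B: 1 + 1 = 2
Species C: 1 + 2 = 3
Species D: 1 + 2 = 3
Species E: 1 + (0.71×3 + 0.29×3) = 4
Species F: 1 + (0.76×1 + 0.24×3) = 2.48

4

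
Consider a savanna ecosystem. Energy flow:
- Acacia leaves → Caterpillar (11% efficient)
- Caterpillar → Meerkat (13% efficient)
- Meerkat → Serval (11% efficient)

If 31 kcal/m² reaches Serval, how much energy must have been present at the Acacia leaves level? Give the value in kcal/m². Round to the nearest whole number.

Cumulative transfer efficiency: 0.11 × 0.13 × 0.11 = 0.001573
Acacia leaves energy = 31 / 0.001573 = 19708 kcal/m²

19708 kcal/m²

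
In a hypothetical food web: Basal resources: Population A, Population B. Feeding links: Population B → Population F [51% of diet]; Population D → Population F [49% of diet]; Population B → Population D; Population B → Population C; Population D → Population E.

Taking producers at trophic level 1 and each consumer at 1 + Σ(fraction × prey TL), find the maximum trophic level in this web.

Population C: 1 + 1 = 2
Population D: 1 + 1 = 2
Population E: 1 + 2 = 3
Population F: 1 + (0.51×1 + 0.49×2) = 2.49

3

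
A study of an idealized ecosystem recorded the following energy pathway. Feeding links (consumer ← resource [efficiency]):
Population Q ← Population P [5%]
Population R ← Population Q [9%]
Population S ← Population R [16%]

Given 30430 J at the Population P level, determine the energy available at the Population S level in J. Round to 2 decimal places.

21.91 J

Population Q: 30430 × 0.05 = 1521.5 J
Population R: 1521.5 × 0.09 = 136.935 J
Population S: 136.935 × 0.16 = 21.9096 J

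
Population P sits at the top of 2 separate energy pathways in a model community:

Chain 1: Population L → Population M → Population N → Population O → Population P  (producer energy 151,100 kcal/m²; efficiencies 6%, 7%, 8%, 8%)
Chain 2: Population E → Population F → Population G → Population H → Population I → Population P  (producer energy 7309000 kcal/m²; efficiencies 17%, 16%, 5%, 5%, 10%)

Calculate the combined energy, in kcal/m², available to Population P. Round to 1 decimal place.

Chain 1: 151100 × 0.06 × 0.07 × 0.08 × 0.08 = 4.061568 kcal/m²
Chain 2: 7309000 × 0.17 × 0.16 × 0.05 × 0.05 × 0.1 = 49.7012 kcal/m²
Total at Population P: 4.061568 + 49.7012 = 53.762768 kcal/m²

53.8 kcal/m²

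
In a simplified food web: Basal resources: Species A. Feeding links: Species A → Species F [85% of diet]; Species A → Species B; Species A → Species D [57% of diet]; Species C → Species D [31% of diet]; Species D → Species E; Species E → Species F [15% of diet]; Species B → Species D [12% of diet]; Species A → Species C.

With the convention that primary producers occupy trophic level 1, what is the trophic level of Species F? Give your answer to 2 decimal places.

Species B: 1 + 1 = 2
Species C: 1 + 1 = 2
Species D: 1 + (0.57×1 + 0.12×2 + 0.31×2) = 2.43
Species E: 1 + 2.43 = 3.43
Species F: 1 + (0.85×1 + 0.15×3.43) = 2.3645

2.36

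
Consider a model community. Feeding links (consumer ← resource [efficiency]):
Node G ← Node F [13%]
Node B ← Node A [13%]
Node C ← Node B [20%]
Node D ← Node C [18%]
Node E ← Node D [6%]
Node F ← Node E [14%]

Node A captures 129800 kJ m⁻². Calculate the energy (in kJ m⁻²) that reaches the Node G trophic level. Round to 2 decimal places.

Node B: 129800 × 0.13 = 16874 kJ m⁻²
Node C: 16874 × 0.2 = 3374.8 kJ m⁻²
Node D: 3374.8 × 0.18 = 607.464 kJ m⁻²
Node E: 607.464 × 0.06 = 36.44784 kJ m⁻²
Node F: 36.44784 × 0.14 = 5.1026976 kJ m⁻²
Node G: 5.1026976 × 0.13 = 0.663350688 kJ m⁻²

0.66 kJ m⁻²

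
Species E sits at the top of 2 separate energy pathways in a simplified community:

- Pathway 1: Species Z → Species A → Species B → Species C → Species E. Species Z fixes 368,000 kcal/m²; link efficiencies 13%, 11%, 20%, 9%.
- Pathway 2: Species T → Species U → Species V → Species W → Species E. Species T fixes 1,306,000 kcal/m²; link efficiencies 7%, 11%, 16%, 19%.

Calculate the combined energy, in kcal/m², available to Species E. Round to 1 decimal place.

Pathway 1: 368000 × 0.13 × 0.11 × 0.2 × 0.09 = 94.7232 kcal/m²
Pathway 2: 1306000 × 0.07 × 0.11 × 0.16 × 0.19 = 305.70848 kcal/m²
Total at Species E: 94.7232 + 305.70848 = 400.43168 kcal/m²

400.4 kcal/m²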